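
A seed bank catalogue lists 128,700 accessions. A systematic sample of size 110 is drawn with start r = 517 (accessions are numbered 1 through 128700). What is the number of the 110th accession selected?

k = 128700/110 = 1170
110th selection = r + (110−1)·k = 517 + 109×1170 = 517 + 127530 = 128047

128047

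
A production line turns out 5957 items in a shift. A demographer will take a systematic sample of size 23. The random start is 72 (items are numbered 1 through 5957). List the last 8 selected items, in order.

3957, 4216, 4475, 4734, 4993, 5252, 5511, 5770

k = N/n = 5957/23 = 259
16th selection = 72 + 15×259 = 3957
17th: 3957 + 259 = 4216
18th: 4216 + 259 = 4475
19th: 4475 + 259 = 4734
20th: 4734 + 259 = 4993
21st: 4993 + 259 = 5252
22nd: 5252 + 259 = 5511
23rd: 5511 + 259 = 5770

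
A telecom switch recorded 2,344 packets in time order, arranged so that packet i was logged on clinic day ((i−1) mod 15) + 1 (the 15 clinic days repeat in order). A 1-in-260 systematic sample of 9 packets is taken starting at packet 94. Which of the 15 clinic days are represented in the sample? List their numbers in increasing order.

Consecutive selections differ by k = 260, so their clinic day numbers differ by 260 mod 15 = 5.
gcd(260, 15) = 5, so the sample visits 15/5 = 3 distinct residues mod 15.
Start 94 is clinic day 4; the clinic days hit are 4, 9, 14.

4, 9, 14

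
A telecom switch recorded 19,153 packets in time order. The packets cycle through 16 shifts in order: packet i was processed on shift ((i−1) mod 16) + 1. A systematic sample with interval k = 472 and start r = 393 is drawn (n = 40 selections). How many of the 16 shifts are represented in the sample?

2

Consecutive selections differ by k = 472, so their shift numbers differ by 472 mod 16 = 8.
gcd(472, 16) = 8, so the sample visits 16/8 = 2 distinct residues mod 16.
Start 393 is shift 9; the shifts hit are 1, 9.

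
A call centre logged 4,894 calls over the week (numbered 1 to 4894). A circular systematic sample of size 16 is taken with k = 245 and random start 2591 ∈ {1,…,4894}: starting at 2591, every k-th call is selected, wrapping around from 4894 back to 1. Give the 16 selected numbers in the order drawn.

2591, 2836, 3081, 3326, 3571, 3816, 4061, 4306, 4551, 4796, 147, 392, 637, 882, 1127, 1372

Selection 1: 2591
Selection 2: 2591 + 245 = 2836
Selection 3: 2836 + 245 = 3081
Selection 4: 3081 + 245 = 3326
Selection 5: 3326 + 245 = 3571
Selection 6: 3571 + 245 = 3816
Selection 7: 3816 + 245 = 4061
Selection 8: 4061 + 245 = 4306
Selection 9: 4306 + 245 = 4551
Selection 10: 4551 + 245 = 4796
Selection 11: 4796 + 245 = 5041 → 5041 − 4894 = 147
Selection 12: 147 + 245 = 392
Selection 13: 392 + 245 = 637
Selection 14: 637 + 245 = 882
Selection 15: 882 + 245 = 1127
Selection 16: 1127 + 245 = 1372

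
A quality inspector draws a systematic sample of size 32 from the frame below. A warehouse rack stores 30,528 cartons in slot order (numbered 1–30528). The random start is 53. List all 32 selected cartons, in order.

53, 1007, 1961, 2915, 3869, 4823, 5777, 6731, 7685, 8639, 9593, 10547, 11501, 12455, 13409, 14363, 15317, 16271, 17225, 18179, 19133, 20087, 21041, 21995, 22949, 23903, 24857, 25811, 26765, 27719, 28673, 29627

k = N/n = 30528/32 = 954
carton 1: 53
carton 2: 53 + 954 = 1007
carton 3: 1007 + 954 = 1961
carton 4: 1961 + 954 = 2915
carton 5: 2915 + 954 = 3869
carton 6: 3869 + 954 = 4823
carton 7: 4823 + 954 = 5777
carton 8: 5777 + 954 = 6731
carton 9: 6731 + 954 = 7685
carton 10: 7685 + 954 = 8639
carton 11: 8639 + 954 = 9593
carton 12: 9593 + 954 = 10547
carton 13: 10547 + 954 = 11501
carton 14: 11501 + 954 = 12455
carton 15: 12455 + 954 = 13409
carton 16: 13409 + 954 = 14363
carton 17: 14363 + 954 = 15317
carton 18: 15317 + 954 = 16271
carton 19: 16271 + 954 = 17225
carton 20: 17225 + 954 = 18179
carton 21: 18179 + 954 = 19133
carton 22: 19133 + 954 = 20087
carton 23: 20087 + 954 = 21041
carton 24: 21041 + 954 = 21995
carton 25: 21995 + 954 = 22949
carton 26: 22949 + 954 = 23903
carton 27: 23903 + 954 = 24857
carton 28: 24857 + 954 = 25811
carton 29: 25811 + 954 = 26765
carton 30: 26765 + 954 = 27719
carton 31: 27719 + 954 = 28673
carton 32: 28673 + 954 = 29627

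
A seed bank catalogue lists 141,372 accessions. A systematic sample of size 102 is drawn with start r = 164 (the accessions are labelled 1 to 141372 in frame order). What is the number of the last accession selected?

k = 141372/102 = 1386
102nd selection = r + (102−1)·k = 164 + 101×1386 = 164 + 139986 = 140150

140150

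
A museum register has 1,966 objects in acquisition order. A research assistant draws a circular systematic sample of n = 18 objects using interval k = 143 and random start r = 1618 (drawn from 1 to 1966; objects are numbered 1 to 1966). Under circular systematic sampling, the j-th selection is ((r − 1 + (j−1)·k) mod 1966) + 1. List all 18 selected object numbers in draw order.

Selection 1: 1618
Selection 2: 1618 + 143 = 1761
Selection 3: 1761 + 143 = 1904
Selection 4: 1904 + 143 = 2047 → 2047 − 1966 = 81
Selection 5: 81 + 143 = 224
Selection 6: 224 + 143 = 367
Selection 7: 367 + 143 = 510
Selection 8: 510 + 143 = 653
Selection 9: 653 + 143 = 796
Selection 10: 796 + 143 = 939
Selection 11: 939 + 143 = 1082
Selection 12: 1082 + 143 = 1225
Selection 13: 1225 + 143 = 1368
Selection 14: 1368 + 143 = 1511
Selection 15: 1511 + 143 = 1654
Selection 16: 1654 + 143 = 1797
Selection 17: 1797 + 143 = 1940
Selection 18: 1940 + 143 = 2083 → 2083 − 1966 = 117

1618, 1761, 1904, 81, 224, 367, 510, 653, 796, 939, 1082, 1225, 1368, 1511, 1654, 1797, 1940, 117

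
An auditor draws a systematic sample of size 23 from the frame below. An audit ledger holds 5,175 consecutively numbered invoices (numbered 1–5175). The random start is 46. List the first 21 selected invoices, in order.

k = N/n = 5175/23 = 225
invoice 1: 46
invoice 2: 46 + 225 = 271
invoice 3: 271 + 225 = 496
invoice 4: 496 + 225 = 721
invoice 5: 721 + 225 = 946
invoice 6: 946 + 225 = 1171
invoice 7: 1171 + 225 = 1396
invoice 8: 1396 + 225 = 1621
invoice 9: 1621 + 225 = 1846
invoice 10: 1846 + 225 = 2071
invoice 11: 2071 + 225 = 2296
invoice 12: 2296 + 225 = 2521
invoice 13: 2521 + 225 = 2746
invoice 14: 2746 + 225 = 2971
invoice 15: 2971 + 225 = 3196
invoice 16: 3196 + 225 = 3421
invoice 17: 3421 + 225 = 3646
invoice 18: 3646 + 225 = 3871
invoice 19: 3871 + 225 = 4096
invoice 20: 4096 + 225 = 4321
invoice 21: 4321 + 225 = 4546

46, 271, 496, 721, 946, 1171, 1396, 1621, 1846, 2071, 2296, 2521, 2746, 2971, 3196, 3421, 3646, 3871, 4096, 4321, 4546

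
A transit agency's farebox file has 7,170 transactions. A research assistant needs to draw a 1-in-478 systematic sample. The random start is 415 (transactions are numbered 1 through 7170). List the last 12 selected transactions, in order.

1849, 2327, 2805, 3283, 3761, 4239, 4717, 5195, 5673, 6151, 6629, 7107

4th selection = 415 + 3×478 = 1849
5th: 1849 + 478 = 2327
6th: 2327 + 478 = 2805
7th: 2805 + 478 = 3283
8th: 3283 + 478 = 3761
9th: 3761 + 478 = 4239
10th: 4239 + 478 = 4717
11th: 4717 + 478 = 5195
12th: 5195 + 478 = 5673
13th: 5673 + 478 = 6151
14th: 6151 + 478 = 6629
15th: 6629 + 478 = 7107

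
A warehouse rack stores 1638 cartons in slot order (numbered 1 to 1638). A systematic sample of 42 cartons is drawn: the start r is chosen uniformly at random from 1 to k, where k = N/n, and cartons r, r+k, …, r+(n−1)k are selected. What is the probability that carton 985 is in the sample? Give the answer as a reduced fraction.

k = 1638/42 = 39.
Carton 985 is selected iff r ≡ 985 (mod 39); exactly one such r in {1,…,39}.
Inclusion probability = 1/39.

1/39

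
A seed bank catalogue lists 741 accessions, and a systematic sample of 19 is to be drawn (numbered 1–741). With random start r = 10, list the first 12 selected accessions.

k = N/n = 741/19 = 39
accession 1: 10
accession 2: 10 + 39 = 49
accession 3: 49 + 39 = 88
accession 4: 88 + 39 = 127
accession 5: 127 + 39 = 166
accession 6: 166 + 39 = 205
accession 7: 205 + 39 = 244
accession 8: 244 + 39 = 283
accession 9: 283 + 39 = 322
accession 10: 322 + 39 = 361
accession 11: 361 + 39 = 400
accession 12: 400 + 39 = 439

10, 49, 88, 127, 166, 205, 244, 283, 322, 361, 400, 439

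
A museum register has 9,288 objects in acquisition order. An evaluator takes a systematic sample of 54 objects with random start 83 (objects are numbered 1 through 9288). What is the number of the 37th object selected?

k = 9288/54 = 172
37th selection = r + (37−1)·k = 83 + 36×172 = 83 + 6192 = 6275

6275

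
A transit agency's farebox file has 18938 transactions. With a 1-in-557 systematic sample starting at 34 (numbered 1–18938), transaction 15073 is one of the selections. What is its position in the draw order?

28

k = 557
position = (15073 − 34)/557 + 1 = 15039/557 + 1 = 27 + 1 = 28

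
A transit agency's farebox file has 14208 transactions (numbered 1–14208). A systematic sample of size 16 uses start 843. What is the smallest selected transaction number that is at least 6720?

k = 14208/16 = 888
Steps past start: ⌈(6720 − 843)/888⌉ = ⌈5877/888⌉ = 7
Selected transaction: 843 + 7×888 = 7059

7059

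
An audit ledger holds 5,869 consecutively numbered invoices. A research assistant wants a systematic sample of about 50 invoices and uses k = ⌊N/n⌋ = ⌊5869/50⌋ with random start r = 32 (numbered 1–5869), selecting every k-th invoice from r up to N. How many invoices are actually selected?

k = ⌊5869/50⌋ = 117
Achieved size = ⌊(5869 − 32)/117⌋ + 1 = ⌊5837/117⌋ + 1 = 49 + 1 = 50
(last selection: 32 + 49×117 = 5765 ≤ 5869; next would be 5882 > 5869)

50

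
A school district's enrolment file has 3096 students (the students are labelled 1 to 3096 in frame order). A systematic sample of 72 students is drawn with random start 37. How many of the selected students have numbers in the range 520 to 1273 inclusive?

17

k = 3096/72 = 43
First selection ≥ 520: 37 + ⌈(520−37)/43⌉·43 = 37 + 12×43 = 553
Last selection ≤ 1273: 37 + ⌊(1273−37)/43⌋·43 = 37 + 28×43 = 1241
Count = 28 − 12 + 1 = 17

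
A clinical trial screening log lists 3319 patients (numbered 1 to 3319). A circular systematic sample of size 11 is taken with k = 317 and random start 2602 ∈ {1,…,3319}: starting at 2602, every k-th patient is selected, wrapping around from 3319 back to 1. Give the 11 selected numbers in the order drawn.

Selection 1: 2602
Selection 2: 2602 + 317 = 2919
Selection 3: 2919 + 317 = 3236
Selection 4: 3236 + 317 = 3553 → 3553 − 3319 = 234
Selection 5: 234 + 317 = 551
Selection 6: 551 + 317 = 868
Selection 7: 868 + 317 = 1185
Selection 8: 1185 + 317 = 1502
Selection 9: 1502 + 317 = 1819
Selection 10: 1819 + 317 = 2136
Selection 11: 2136 + 317 = 2453

2602, 2919, 3236, 234, 551, 868, 1185, 1502, 1819, 2136, 2453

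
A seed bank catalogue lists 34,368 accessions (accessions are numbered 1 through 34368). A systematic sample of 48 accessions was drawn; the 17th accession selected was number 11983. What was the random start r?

527

k = 34368/48 = 716
r = 11983 − (17−1)×716 = 11983 − 11456 = 527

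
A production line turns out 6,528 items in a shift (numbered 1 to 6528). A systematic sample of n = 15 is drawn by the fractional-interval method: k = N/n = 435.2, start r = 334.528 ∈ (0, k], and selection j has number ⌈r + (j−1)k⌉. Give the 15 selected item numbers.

j=1: r + 0k = 334.528 → ⌈·⌉ = 335
j=2: r + 1k = 769.728 → ⌈·⌉ = 770
j=3: r + 2k = 1204.928 → ⌈·⌉ = 1205
j=4: r + 3k = 1640.128 → ⌈·⌉ = 1641
j=5: r + 4k = 2075.328 → ⌈·⌉ = 2076
j=6: r + 5k = 2510.528 → ⌈·⌉ = 2511
j=7: r + 6k = 2945.728 → ⌈·⌉ = 2946
j=8: r + 7k = 3380.928 → ⌈·⌉ = 3381
j=9: r + 8k = 3816.128 → ⌈·⌉ = 3817
j=10: r + 9k = 4251.328 → ⌈·⌉ = 4252
j=11: r + 10k = 4686.528 → ⌈·⌉ = 4687
j=12: r + 11k = 5121.728 → ⌈·⌉ = 5122
j=13: r + 12k = 5556.928 → ⌈·⌉ = 5557
j=14: r + 13k = 5992.128 → ⌈·⌉ = 5993
j=15: r + 14k = 6427.328 → ⌈·⌉ = 6428

335, 770, 1205, 1641, 2076, 2511, 2946, 3381, 3817, 4252, 4687, 5122, 5557, 5993, 6428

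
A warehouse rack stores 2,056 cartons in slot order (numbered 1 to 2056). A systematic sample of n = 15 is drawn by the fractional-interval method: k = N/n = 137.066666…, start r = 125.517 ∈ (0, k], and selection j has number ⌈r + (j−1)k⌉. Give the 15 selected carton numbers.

j=1: r + 0k = 125.517 → ⌈·⌉ = 126
j=2: r + 1k = 262.583666… → ⌈·⌉ = 263
j=3: r + 2k = 399.650333… → ⌈·⌉ = 400
j=4: r + 3k = 536.717 → ⌈·⌉ = 537
j=5: r + 4k = 673.783666… → ⌈·⌉ = 674
j=6: r + 5k = 810.850333… → ⌈·⌉ = 811
j=7: r + 6k = 947.917 → ⌈·⌉ = 948
j=8: r + 7k = 1084.983666… → ⌈·⌉ = 1085
j=9: r + 8k = 1222.050333… → ⌈·⌉ = 1223
j=10: r + 9k = 1359.117 → ⌈·⌉ = 1360
j=11: r + 10k = 1496.183666… → ⌈·⌉ = 1497
j=12: r + 11k = 1633.250333… → ⌈·⌉ = 1634
j=13: r + 12k = 1770.317 → ⌈·⌉ = 1771
j=14: r + 13k = 1907.383666… → ⌈·⌉ = 1908
j=15: r + 14k = 2044.450333… → ⌈·⌉ = 2045

126, 263, 400, 537, 674, 811, 948, 1085, 1223, 1360, 1497, 1634, 1771, 1908, 2045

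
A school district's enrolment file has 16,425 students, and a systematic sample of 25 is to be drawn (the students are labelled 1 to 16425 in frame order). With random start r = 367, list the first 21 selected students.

k = N/n = 16425/25 = 657
student 1: 367
student 2: 367 + 657 = 1024
student 3: 1024 + 657 = 1681
student 4: 1681 + 657 = 2338
student 5: 2338 + 657 = 2995
student 6: 2995 + 657 = 3652
student 7: 3652 + 657 = 4309
student 8: 4309 + 657 = 4966
student 9: 4966 + 657 = 5623
student 10: 5623 + 657 = 6280
student 11: 6280 + 657 = 6937
student 12: 6937 + 657 = 7594
student 13: 7594 + 657 = 8251
student 14: 8251 + 657 = 8908
student 15: 8908 + 657 = 9565
student 16: 9565 + 657 = 10222
student 17: 10222 + 657 = 10879
student 18: 10879 + 657 = 11536
student 19: 11536 + 657 = 12193
student 20: 12193 + 657 = 12850
student 21: 12850 + 657 = 13507

367, 1024, 1681, 2338, 2995, 3652, 4309, 4966, 5623, 6280, 6937, 7594, 8251, 8908, 9565, 10222, 10879, 11536, 12193, 12850, 13507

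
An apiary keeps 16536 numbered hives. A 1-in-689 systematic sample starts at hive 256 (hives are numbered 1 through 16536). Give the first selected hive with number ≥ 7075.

7146

k = 689
Steps past start: ⌈(7075 − 256)/689⌉ = ⌈6819/689⌉ = 10
Selected hive: 256 + 10×689 = 7146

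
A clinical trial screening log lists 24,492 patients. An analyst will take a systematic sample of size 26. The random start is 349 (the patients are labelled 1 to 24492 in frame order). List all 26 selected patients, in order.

349, 1291, 2233, 3175, 4117, 5059, 6001, 6943, 7885, 8827, 9769, 10711, 11653, 12595, 13537, 14479, 15421, 16363, 17305, 18247, 19189, 20131, 21073, 22015, 22957, 23899

k = N/n = 24492/26 = 942
patient 1: 349
patient 2: 349 + 942 = 1291
patient 3: 1291 + 942 = 2233
patient 4: 2233 + 942 = 3175
patient 5: 3175 + 942 = 4117
patient 6: 4117 + 942 = 5059
patient 7: 5059 + 942 = 6001
patient 8: 6001 + 942 = 6943
patient 9: 6943 + 942 = 7885
patient 10: 7885 + 942 = 8827
patient 11: 8827 + 942 = 9769
patient 12: 9769 + 942 = 10711
patient 13: 10711 + 942 = 11653
patient 14: 11653 + 942 = 12595
patient 15: 12595 + 942 = 13537
patient 16: 13537 + 942 = 14479
patient 17: 14479 + 942 = 15421
patient 18: 15421 + 942 = 16363
patient 19: 16363 + 942 = 17305
patient 20: 17305 + 942 = 18247
patient 21: 18247 + 942 = 19189
patient 22: 19189 + 942 = 20131
patient 23: 20131 + 942 = 21073
patient 24: 21073 + 942 = 22015
patient 25: 22015 + 942 = 22957
patient 26: 22957 + 942 = 23899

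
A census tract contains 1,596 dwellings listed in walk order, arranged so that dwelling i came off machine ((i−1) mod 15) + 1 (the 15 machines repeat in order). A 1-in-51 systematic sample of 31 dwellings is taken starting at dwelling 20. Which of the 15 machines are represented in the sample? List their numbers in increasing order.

Consecutive selections differ by k = 51, so their machine numbers differ by 51 mod 15 = 6.
gcd(51, 15) = 3, so the sample visits 15/3 = 5 distinct residues mod 15.
Start 20 is machine 5; the machines hit are 2, 5, 8, 11, 14.

2, 5, 8, 11, 14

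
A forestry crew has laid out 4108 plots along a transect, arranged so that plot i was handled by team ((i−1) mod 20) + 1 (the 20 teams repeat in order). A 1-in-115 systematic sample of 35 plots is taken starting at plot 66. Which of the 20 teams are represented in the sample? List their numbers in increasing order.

Consecutive selections differ by k = 115, so their team numbers differ by 115 mod 20 = 15.
gcd(115, 20) = 5, so the sample visits 20/5 = 4 distinct residues mod 20.
Start 66 is team 6; the teams hit are 1, 6, 11, 16.

1, 6, 11, 16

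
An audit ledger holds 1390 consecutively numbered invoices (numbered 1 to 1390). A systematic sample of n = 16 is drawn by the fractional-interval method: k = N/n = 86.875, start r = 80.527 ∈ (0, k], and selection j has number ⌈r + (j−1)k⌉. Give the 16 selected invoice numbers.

j=1: r + 0k = 80.527 → ⌈·⌉ = 81
j=2: r + 1k = 167.402 → ⌈·⌉ = 168
j=3: r + 2k = 254.277 → ⌈·⌉ = 255
j=4: r + 3k = 341.152 → ⌈·⌉ = 342
j=5: r + 4k = 428.027 → ⌈·⌉ = 429
j=6: r + 5k = 514.902 → ⌈·⌉ = 515
j=7: r + 6k = 601.777 → ⌈·⌉ = 602
j=8: r + 7k = 688.652 → ⌈·⌉ = 689
j=9: r + 8k = 775.527 → ⌈·⌉ = 776
j=10: r + 9k = 862.402 → ⌈·⌉ = 863
j=11: r + 10k = 949.277 → ⌈·⌉ = 950
j=12: r + 11k = 1036.152 → ⌈·⌉ = 1037
j=13: r + 12k = 1123.027 → ⌈·⌉ = 1124
j=14: r + 13k = 1209.902 → ⌈·⌉ = 1210
j=15: r + 14k = 1296.777 → ⌈·⌉ = 1297
j=16: r + 15k = 1383.652 → ⌈·⌉ = 1384

81, 168, 255, 342, 429, 515, 602, 689, 776, 863, 950, 1037, 1124, 1210, 1297, 1384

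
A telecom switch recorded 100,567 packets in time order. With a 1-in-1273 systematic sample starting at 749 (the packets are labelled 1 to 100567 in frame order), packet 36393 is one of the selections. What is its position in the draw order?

k = 1273
position = (36393 − 749)/1273 + 1 = 35644/1273 + 1 = 28 + 1 = 29

29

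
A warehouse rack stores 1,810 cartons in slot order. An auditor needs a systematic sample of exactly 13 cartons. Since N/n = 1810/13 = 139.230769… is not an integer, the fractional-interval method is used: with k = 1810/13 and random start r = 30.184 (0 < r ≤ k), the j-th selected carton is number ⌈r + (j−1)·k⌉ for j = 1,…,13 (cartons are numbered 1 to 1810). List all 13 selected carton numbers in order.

31, 170, 309, 448, 588, 727, 866, 1005, 1145, 1284, 1423, 1562, 1701

j=1: r + 0k = 30.184 → ⌈·⌉ = 31
j=2: r + 1k = 169.414769… → ⌈·⌉ = 170
j=3: r + 2k = 308.645538… → ⌈·⌉ = 309
j=4: r + 3k = 447.876307… → ⌈·⌉ = 448
j=5: r + 4k = 587.107076… → ⌈·⌉ = 588
j=6: r + 5k = 726.337846… → ⌈·⌉ = 727
j=7: r + 6k = 865.568615… → ⌈·⌉ = 866
j=8: r + 7k = 1004.799384… → ⌈·⌉ = 1005
j=9: r + 8k = 1144.030153… → ⌈·⌉ = 1145
j=10: r + 9k = 1283.260923… → ⌈·⌉ = 1284
j=11: r + 10k = 1422.491692… → ⌈·⌉ = 1423
j=12: r + 11k = 1561.722461… → ⌈·⌉ = 1562
j=13: r + 12k = 1700.953230… → ⌈·⌉ = 1701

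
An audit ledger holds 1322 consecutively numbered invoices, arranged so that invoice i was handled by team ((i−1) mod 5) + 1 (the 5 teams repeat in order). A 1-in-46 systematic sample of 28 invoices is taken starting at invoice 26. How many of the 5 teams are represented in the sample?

5

Consecutive selections differ by k = 46, so their team numbers differ by 46 mod 5 = 1.
gcd(46, 5) = 1, so the sample visits 5/1 = 5 distinct residues mod 5.
Start 26 is team 1; the teams hit are 1, 2, 3, 4, 5.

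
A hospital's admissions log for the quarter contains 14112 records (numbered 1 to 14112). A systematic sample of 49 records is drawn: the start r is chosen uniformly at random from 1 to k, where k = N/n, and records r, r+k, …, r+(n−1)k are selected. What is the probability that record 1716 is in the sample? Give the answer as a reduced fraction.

k = 14112/49 = 288.
Record 1716 is selected iff r ≡ 1716 (mod 288); exactly one such r in {1,…,288}.
Inclusion probability = 1/288.

1/288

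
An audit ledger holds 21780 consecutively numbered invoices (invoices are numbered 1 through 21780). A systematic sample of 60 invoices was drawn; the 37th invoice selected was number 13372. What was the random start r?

k = 21780/60 = 363
r = 13372 − (37−1)×363 = 13372 − 13068 = 304

304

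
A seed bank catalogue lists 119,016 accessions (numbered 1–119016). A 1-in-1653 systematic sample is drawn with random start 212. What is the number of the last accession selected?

117575

k = 1653
72nd selection = r + (72−1)·k = 212 + 71×1653 = 212 + 117363 = 117575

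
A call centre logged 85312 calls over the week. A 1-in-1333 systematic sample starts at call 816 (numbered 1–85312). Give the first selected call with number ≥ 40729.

k = 1333
Steps past start: ⌈(40729 − 816)/1333⌉ = ⌈39913/1333⌉ = 30
Selected call: 816 + 30×1333 = 40806

40806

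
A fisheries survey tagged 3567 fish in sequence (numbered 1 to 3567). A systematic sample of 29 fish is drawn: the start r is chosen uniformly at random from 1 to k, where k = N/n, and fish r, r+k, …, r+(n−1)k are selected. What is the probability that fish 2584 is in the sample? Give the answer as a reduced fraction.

k = 3567/29 = 123.
Fish 2584 is selected iff r ≡ 2584 (mod 123); exactly one such r in {1,…,123}.
Inclusion probability = 1/123.

1/123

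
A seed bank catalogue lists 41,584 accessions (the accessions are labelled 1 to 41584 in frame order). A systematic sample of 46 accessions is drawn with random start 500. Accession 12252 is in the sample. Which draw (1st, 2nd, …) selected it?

k = 41584/46 = 904
position = (12252 − 500)/904 + 1 = 11752/904 + 1 = 13 + 1 = 14

14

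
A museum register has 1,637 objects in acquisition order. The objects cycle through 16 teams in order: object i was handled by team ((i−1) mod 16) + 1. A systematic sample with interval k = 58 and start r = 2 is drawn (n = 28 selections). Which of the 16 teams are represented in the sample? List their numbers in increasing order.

2, 4, 6, 8, 10, 12, 14, 16

Consecutive selections differ by k = 58, so their team numbers differ by 58 mod 16 = 10.
gcd(58, 16) = 2, so the sample visits 16/2 = 8 distinct residues mod 16.
Start 2 is team 2; the teams hit are 2, 4, 6, 8, 10, 12, 14, 16.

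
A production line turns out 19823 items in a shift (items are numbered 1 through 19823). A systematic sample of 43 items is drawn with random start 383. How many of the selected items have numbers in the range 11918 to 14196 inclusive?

4

k = 19823/43 = 461
First selection ≥ 11918: 383 + ⌈(11918−383)/461⌉·461 = 383 + 26×461 = 12369
Last selection ≤ 14196: 383 + ⌊(14196−383)/461⌋·461 = 383 + 29×461 = 13752
Count = 29 − 26 + 1 = 4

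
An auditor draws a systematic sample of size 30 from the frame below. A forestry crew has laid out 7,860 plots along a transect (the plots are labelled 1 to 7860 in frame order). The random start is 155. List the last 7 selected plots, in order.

k = N/n = 7860/30 = 262
24th selection = 155 + 23×262 = 6181
25th: 6181 + 262 = 6443
26th: 6443 + 262 = 6705
27th: 6705 + 262 = 6967
28th: 6967 + 262 = 7229
29th: 7229 + 262 = 7491
30th: 7491 + 262 = 7753

6181, 6443, 6705, 6967, 7229, 7491, 7753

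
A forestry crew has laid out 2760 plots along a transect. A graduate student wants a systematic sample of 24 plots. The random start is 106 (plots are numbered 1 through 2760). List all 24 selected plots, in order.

k = N/n = 2760/24 = 115
plot 1: 106
plot 2: 106 + 115 = 221
plot 3: 221 + 115 = 336
plot 4: 336 + 115 = 451
plot 5: 451 + 115 = 566
plot 6: 566 + 115 = 681
plot 7: 681 + 115 = 796
plot 8: 796 + 115 = 911
plot 9: 911 + 115 = 1026
plot 10: 1026 + 115 = 1141
plot 11: 1141 + 115 = 1256
plot 12: 1256 + 115 = 1371
plot 13: 1371 + 115 = 1486
plot 14: 1486 + 115 = 1601
plot 15: 1601 + 115 = 1716
plot 16: 1716 + 115 = 1831
plot 17: 1831 + 115 = 1946
plot 18: 1946 + 115 = 2061
plot 19: 2061 + 115 = 2176
plot 20: 2176 + 115 = 2291
plot 21: 2291 + 115 = 2406
plot 22: 2406 + 115 = 2521
plot 23: 2521 + 115 = 2636
plot 24: 2636 + 115 = 2751

106, 221, 336, 451, 566, 681, 796, 911, 1026, 1141, 1256, 1371, 1486, 1601, 1716, 1831, 1946, 2061, 2176, 2291, 2406, 2521, 2636, 2751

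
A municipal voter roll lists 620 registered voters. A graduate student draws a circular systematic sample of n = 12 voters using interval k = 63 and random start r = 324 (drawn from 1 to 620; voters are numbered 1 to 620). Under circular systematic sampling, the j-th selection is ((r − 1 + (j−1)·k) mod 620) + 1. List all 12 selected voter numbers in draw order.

324, 387, 450, 513, 576, 19, 82, 145, 208, 271, 334, 397

Selection 1: 324
Selection 2: 324 + 63 = 387
Selection 3: 387 + 63 = 450
Selection 4: 450 + 63 = 513
Selection 5: 513 + 63 = 576
Selection 6: 576 + 63 = 639 → 639 − 620 = 19
Selection 7: 19 + 63 = 82
Selection 8: 82 + 63 = 145
Selection 9: 145 + 63 = 208
Selection 10: 208 + 63 = 271
Selection 11: 271 + 63 = 334
Selection 12: 334 + 63 = 397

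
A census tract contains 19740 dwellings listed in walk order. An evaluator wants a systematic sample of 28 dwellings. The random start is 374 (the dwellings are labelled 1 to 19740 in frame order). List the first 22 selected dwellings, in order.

k = N/n = 19740/28 = 705
dwelling 1: 374
dwelling 2: 374 + 705 = 1079
dwelling 3: 1079 + 705 = 1784
dwelling 4: 1784 + 705 = 2489
dwelling 5: 2489 + 705 = 3194
dwelling 6: 3194 + 705 = 3899
dwelling 7: 3899 + 705 = 4604
dwelling 8: 4604 + 705 = 5309
dwelling 9: 5309 + 705 = 6014
dwelling 10: 6014 + 705 = 6719
dwelling 11: 6719 + 705 = 7424
dwelling 12: 7424 + 705 = 8129
dwelling 13: 8129 + 705 = 8834
dwelling 14: 8834 + 705 = 9539
dwelling 15: 9539 + 705 = 10244
dwelling 16: 10244 + 705 = 10949
dwelling 17: 10949 + 705 = 11654
dwelling 18: 11654 + 705 = 12359
dwelling 19: 12359 + 705 = 13064
dwelling 20: 13064 + 705 = 13769
dwelling 21: 13769 + 705 = 14474
dwelling 22: 14474 + 705 = 15179

374, 1079, 1784, 2489, 3194, 3899, 4604, 5309, 6014, 6719, 7424, 8129, 8834, 9539, 10244, 10949, 11654, 12359, 13064, 13769, 14474, 15179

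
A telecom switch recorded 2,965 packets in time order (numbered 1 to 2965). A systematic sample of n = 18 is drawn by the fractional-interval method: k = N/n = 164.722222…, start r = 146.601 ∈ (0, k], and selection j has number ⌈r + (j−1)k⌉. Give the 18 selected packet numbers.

147, 312, 477, 641, 806, 971, 1135, 1300, 1465, 1630, 1794, 1959, 2124, 2288, 2453, 2618, 2783, 2947

j=1: r + 0k = 146.601 → ⌈·⌉ = 147
j=2: r + 1k = 311.323222… → ⌈·⌉ = 312
j=3: r + 2k = 476.045444… → ⌈·⌉ = 477
j=4: r + 3k = 640.767666… → ⌈·⌉ = 641
j=5: r + 4k = 805.489888… → ⌈·⌉ = 806
j=6: r + 5k = 970.212111… → ⌈·⌉ = 971
j=7: r + 6k = 1134.934333… → ⌈·⌉ = 1135
j=8: r + 7k = 1299.656555… → ⌈·⌉ = 1300
j=9: r + 8k = 1464.378777… → ⌈·⌉ = 1465
j=10: r + 9k = 1629.101 → ⌈·⌉ = 1630
j=11: r + 10k = 1793.823222… → ⌈·⌉ = 1794
j=12: r + 11k = 1958.545444… → ⌈·⌉ = 1959
j=13: r + 12k = 2123.267666… → ⌈·⌉ = 2124
j=14: r + 13k = 2287.989888… → ⌈·⌉ = 2288
j=15: r + 14k = 2452.712111… → ⌈·⌉ = 2453
j=16: r + 15k = 2617.434333… → ⌈·⌉ = 2618
j=17: r + 16k = 2782.156555… → ⌈·⌉ = 2783
j=18: r + 17k = 2946.878777… → ⌈·⌉ = 2947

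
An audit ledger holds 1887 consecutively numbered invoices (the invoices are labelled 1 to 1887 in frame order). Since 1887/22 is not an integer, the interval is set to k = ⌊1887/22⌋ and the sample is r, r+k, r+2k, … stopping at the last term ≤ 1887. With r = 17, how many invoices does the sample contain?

k = ⌊1887/22⌋ = 85
Achieved size = ⌊(1887 − 17)/85⌋ + 1 = ⌊1870/85⌋ + 1 = 22 + 1 = 23
(last selection: 17 + 22×85 = 1887 ≤ 1887; next would be 1972 > 1887)

23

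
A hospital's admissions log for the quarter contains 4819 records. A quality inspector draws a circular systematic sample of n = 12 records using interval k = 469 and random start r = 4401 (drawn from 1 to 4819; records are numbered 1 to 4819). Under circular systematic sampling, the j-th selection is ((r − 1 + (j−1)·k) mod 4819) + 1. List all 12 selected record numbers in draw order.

4401, 51, 520, 989, 1458, 1927, 2396, 2865, 3334, 3803, 4272, 4741

Selection 1: 4401
Selection 2: 4401 + 469 = 4870 → 4870 − 4819 = 51
Selection 3: 51 + 469 = 520
Selection 4: 520 + 469 = 989
Selection 5: 989 + 469 = 1458
Selection 6: 1458 + 469 = 1927
Selection 7: 1927 + 469 = 2396
Selection 8: 2396 + 469 = 2865
Selection 9: 2865 + 469 = 3334
Selection 10: 3334 + 469 = 3803
Selection 11: 3803 + 469 = 4272
Selection 12: 4272 + 469 = 4741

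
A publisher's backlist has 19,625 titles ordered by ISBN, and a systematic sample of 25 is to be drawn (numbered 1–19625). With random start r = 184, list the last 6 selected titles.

15099, 15884, 16669, 17454, 18239, 19024

k = N/n = 19625/25 = 785
20th selection = 184 + 19×785 = 15099
21st: 15099 + 785 = 15884
22nd: 15884 + 785 = 16669
23rd: 16669 + 785 = 17454
24th: 17454 + 785 = 18239
25th: 18239 + 785 = 19024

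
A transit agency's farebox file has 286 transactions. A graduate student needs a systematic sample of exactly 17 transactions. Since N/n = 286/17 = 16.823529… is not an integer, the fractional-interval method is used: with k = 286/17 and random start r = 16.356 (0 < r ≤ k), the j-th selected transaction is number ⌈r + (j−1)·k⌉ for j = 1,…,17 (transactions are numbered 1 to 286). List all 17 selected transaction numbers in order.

j=1: r + 0k = 16.356 → ⌈·⌉ = 17
j=2: r + 1k = 33.179529… → ⌈·⌉ = 34
j=3: r + 2k = 50.003058… → ⌈·⌉ = 51
j=4: r + 3k = 66.826588… → ⌈·⌉ = 67
j=5: r + 4k = 83.650117… → ⌈·⌉ = 84
j=6: r + 5k = 100.473647… → ⌈·⌉ = 101
j=7: r + 6k = 117.297176… → ⌈·⌉ = 118
j=8: r + 7k = 134.120705… → ⌈·⌉ = 135
j=9: r + 8k = 150.944235… → ⌈·⌉ = 151
j=10: r + 9k = 167.767764… → ⌈·⌉ = 168
j=11: r + 10k = 184.591294… → ⌈·⌉ = 185
j=12: r + 11k = 201.414823… → ⌈·⌉ = 202
j=13: r + 12k = 218.238352… → ⌈·⌉ = 219
j=14: r + 13k = 235.061882… → ⌈·⌉ = 236
j=15: r + 14k = 251.885411… → ⌈·⌉ = 252
j=16: r + 15k = 268.708941… → ⌈·⌉ = 269
j=17: r + 16k = 285.532470… → ⌈·⌉ = 286

17, 34, 51, 67, 84, 101, 118, 135, 151, 168, 185, 202, 219, 236, 252, 269, 286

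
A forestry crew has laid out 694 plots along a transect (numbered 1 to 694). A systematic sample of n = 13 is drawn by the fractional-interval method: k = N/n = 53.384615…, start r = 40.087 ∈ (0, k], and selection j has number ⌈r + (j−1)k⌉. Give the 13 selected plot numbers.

j=1: r + 0k = 40.087 → ⌈·⌉ = 41
j=2: r + 1k = 93.471615… → ⌈·⌉ = 94
j=3: r + 2k = 146.856230… → ⌈·⌉ = 147
j=4: r + 3k = 200.240846… → ⌈·⌉ = 201
j=5: r + 4k = 253.625461… → ⌈·⌉ = 254
j=6: r + 5k = 307.010076… → ⌈·⌉ = 308
j=7: r + 6k = 360.394692… → ⌈·⌉ = 361
j=8: r + 7k = 413.779307… → ⌈·⌉ = 414
j=9: r + 8k = 467.163923… → ⌈·⌉ = 468
j=10: r + 9k = 520.548538… → ⌈·⌉ = 521
j=11: r + 10k = 573.933153… → ⌈·⌉ = 574
j=12: r + 11k = 627.317769… → ⌈·⌉ = 628
j=13: r + 12k = 680.702384… → ⌈·⌉ = 681

41, 94, 147, 201, 254, 308, 361, 414, 468, 521, 574, 628, 681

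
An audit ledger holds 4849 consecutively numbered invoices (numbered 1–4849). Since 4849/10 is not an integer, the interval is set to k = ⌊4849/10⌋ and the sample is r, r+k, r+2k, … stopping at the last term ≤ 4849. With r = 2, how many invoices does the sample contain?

k = ⌊4849/10⌋ = 484
Achieved size = ⌊(4849 − 2)/484⌋ + 1 = ⌊4847/484⌋ + 1 = 10 + 1 = 11
(last selection: 2 + 10×484 = 4842 ≤ 4849; next would be 5326 > 4849)

11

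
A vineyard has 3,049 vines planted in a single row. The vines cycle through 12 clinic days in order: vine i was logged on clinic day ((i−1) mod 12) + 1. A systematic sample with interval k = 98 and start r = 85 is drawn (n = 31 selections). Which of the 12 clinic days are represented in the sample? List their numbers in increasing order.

Consecutive selections differ by k = 98, so their clinic day numbers differ by 98 mod 12 = 2.
gcd(98, 12) = 2, so the sample visits 12/2 = 6 distinct residues mod 12.
Start 85 is clinic day 1; the clinic days hit are 1, 3, 5, 7, 9, 11.

1, 3, 5, 7, 9, 11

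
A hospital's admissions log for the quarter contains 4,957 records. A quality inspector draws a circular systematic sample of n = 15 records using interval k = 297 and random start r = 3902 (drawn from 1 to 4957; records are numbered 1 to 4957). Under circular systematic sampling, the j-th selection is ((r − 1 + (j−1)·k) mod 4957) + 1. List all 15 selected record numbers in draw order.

3902, 4199, 4496, 4793, 133, 430, 727, 1024, 1321, 1618, 1915, 2212, 2509, 2806, 3103

Selection 1: 3902
Selection 2: 3902 + 297 = 4199
Selection 3: 4199 + 297 = 4496
Selection 4: 4496 + 297 = 4793
Selection 5: 4793 + 297 = 5090 → 5090 − 4957 = 133
Selection 6: 133 + 297 = 430
Selection 7: 430 + 297 = 727
Selection 8: 727 + 297 = 1024
Selection 9: 1024 + 297 = 1321
Selection 10: 1321 + 297 = 1618
Selection 11: 1618 + 297 = 1915
Selection 12: 1915 + 297 = 2212
Selection 13: 2212 + 297 = 2509
Selection 14: 2509 + 297 = 2806
Selection 15: 2806 + 297 = 3103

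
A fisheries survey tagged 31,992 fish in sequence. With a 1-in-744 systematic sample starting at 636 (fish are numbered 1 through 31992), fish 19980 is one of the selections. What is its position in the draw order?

k = 744
position = (19980 − 636)/744 + 1 = 19344/744 + 1 = 26 + 1 = 27

27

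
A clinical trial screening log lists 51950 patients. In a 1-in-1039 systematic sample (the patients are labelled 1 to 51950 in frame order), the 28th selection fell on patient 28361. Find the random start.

k = 1039
r = 28361 − (28−1)×1039 = 28361 − 28053 = 308

308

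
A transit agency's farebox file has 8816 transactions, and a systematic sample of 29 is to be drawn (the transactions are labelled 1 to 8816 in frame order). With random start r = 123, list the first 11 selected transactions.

123, 427, 731, 1035, 1339, 1643, 1947, 2251, 2555, 2859, 3163

k = N/n = 8816/29 = 304
transaction 1: 123
transaction 2: 123 + 304 = 427
transaction 3: 427 + 304 = 731
transaction 4: 731 + 304 = 1035
transaction 5: 1035 + 304 = 1339
transaction 6: 1339 + 304 = 1643
transaction 7: 1643 + 304 = 1947
transaction 8: 1947 + 304 = 2251
transaction 9: 2251 + 304 = 2555
transaction 10: 2555 + 304 = 2859
transaction 11: 2859 + 304 = 3163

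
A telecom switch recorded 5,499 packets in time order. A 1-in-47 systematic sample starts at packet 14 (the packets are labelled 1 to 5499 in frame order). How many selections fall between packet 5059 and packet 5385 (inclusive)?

k = 47
First selection ≥ 5059: 14 + ⌈(5059−14)/47⌉·47 = 14 + 108×47 = 5090
Last selection ≤ 5385: 14 + ⌊(5385−14)/47⌋·47 = 14 + 114×47 = 5372
Count = 114 − 108 + 1 = 7

7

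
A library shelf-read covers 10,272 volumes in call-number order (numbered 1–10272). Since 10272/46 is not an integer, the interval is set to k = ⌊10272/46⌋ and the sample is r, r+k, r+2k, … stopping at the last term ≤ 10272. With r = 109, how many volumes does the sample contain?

k = ⌊10272/46⌋ = 223
Achieved size = ⌊(10272 − 109)/223⌋ + 1 = ⌊10163/223⌋ + 1 = 45 + 1 = 46
(last selection: 109 + 45×223 = 10144 ≤ 10272; next would be 10367 > 10272)

46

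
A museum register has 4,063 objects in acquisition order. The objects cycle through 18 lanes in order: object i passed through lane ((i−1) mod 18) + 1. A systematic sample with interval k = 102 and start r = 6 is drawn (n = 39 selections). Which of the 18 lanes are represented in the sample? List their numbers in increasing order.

Consecutive selections differ by k = 102, so their lane numbers differ by 102 mod 18 = 12.
gcd(102, 18) = 6, so the sample visits 18/6 = 3 distinct residues mod 18.
Start 6 is lane 6; the lanes hit are 6, 12, 18.

6, 12, 18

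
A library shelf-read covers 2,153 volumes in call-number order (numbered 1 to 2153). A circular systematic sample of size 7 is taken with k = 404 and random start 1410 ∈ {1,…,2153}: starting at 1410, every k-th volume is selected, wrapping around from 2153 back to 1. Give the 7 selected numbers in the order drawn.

Selection 1: 1410
Selection 2: 1410 + 404 = 1814
Selection 3: 1814 + 404 = 2218 → 2218 − 2153 = 65
Selection 4: 65 + 404 = 469
Selection 5: 469 + 404 = 873
Selection 6: 873 + 404 = 1277
Selection 7: 1277 + 404 = 1681

1410, 1814, 65, 469, 873, 1277, 1681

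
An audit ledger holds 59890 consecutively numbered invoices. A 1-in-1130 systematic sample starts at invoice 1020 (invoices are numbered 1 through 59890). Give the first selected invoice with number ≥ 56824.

k = 1130
Steps past start: ⌈(56824 − 1020)/1130⌉ = ⌈55804/1130⌉ = 50
Selected invoice: 1020 + 50×1130 = 57520

57520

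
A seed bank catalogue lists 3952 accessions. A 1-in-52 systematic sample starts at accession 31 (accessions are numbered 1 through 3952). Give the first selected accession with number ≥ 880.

k = 52
Steps past start: ⌈(880 − 31)/52⌉ = ⌈849/52⌉ = 17
Selected accession: 31 + 17×52 = 915

915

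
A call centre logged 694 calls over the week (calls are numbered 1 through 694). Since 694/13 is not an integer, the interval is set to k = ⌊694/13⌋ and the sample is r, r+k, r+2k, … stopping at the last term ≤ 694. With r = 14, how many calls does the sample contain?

k = ⌊694/13⌋ = 53
Achieved size = ⌊(694 − 14)/53⌋ + 1 = ⌊680/53⌋ + 1 = 12 + 1 = 13
(last selection: 14 + 12×53 = 650 ≤ 694; next would be 703 > 694)

13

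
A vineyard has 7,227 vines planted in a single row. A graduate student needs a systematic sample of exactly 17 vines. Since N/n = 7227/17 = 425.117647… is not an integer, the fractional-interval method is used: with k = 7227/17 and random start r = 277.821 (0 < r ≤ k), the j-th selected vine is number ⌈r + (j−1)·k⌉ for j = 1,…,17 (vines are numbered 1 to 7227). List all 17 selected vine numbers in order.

278, 703, 1129, 1554, 1979, 2404, 2829, 3254, 3679, 4104, 4529, 4955, 5380, 5805, 6230, 6655, 7080

j=1: r + 0k = 277.821 → ⌈·⌉ = 278
j=2: r + 1k = 702.938647… → ⌈·⌉ = 703
j=3: r + 2k = 1128.056294… → ⌈·⌉ = 1129
j=4: r + 3k = 1553.173941… → ⌈·⌉ = 1554
j=5: r + 4k = 1978.291588… → ⌈·⌉ = 1979
j=6: r + 5k = 2403.409235… → ⌈·⌉ = 2404
j=7: r + 6k = 2828.526882… → ⌈·⌉ = 2829
j=8: r + 7k = 3253.644529… → ⌈·⌉ = 3254
j=9: r + 8k = 3678.762176… → ⌈·⌉ = 3679
j=10: r + 9k = 4103.879823… → ⌈·⌉ = 4104
j=11: r + 10k = 4528.997470… → ⌈·⌉ = 4529
j=12: r + 11k = 4954.115117… → ⌈·⌉ = 4955
j=13: r + 12k = 5379.232764… → ⌈·⌉ = 5380
j=14: r + 13k = 5804.350411… → ⌈·⌉ = 5805
j=15: r + 14k = 6229.468058… → ⌈·⌉ = 6230
j=16: r + 15k = 6654.585705… → ⌈·⌉ = 6655
j=17: r + 16k = 7079.703352… → ⌈·⌉ = 7080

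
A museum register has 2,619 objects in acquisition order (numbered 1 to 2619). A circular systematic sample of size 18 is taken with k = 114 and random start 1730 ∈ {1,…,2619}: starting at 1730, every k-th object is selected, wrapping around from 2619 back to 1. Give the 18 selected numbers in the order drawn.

Selection 1: 1730
Selection 2: 1730 + 114 = 1844
Selection 3: 1844 + 114 = 1958
Selection 4: 1958 + 114 = 2072
Selection 5: 2072 + 114 = 2186
Selection 6: 2186 + 114 = 2300
Selection 7: 2300 + 114 = 2414
Selection 8: 2414 + 114 = 2528
Selection 9: 2528 + 114 = 2642 → 2642 − 2619 = 23
Selection 10: 23 + 114 = 137
Selection 11: 137 + 114 = 251
Selection 12: 251 + 114 = 365
Selection 13: 365 + 114 = 479
Selection 14: 479 + 114 = 593
Selection 15: 593 + 114 = 707
Selection 16: 707 + 114 = 821
Selection 17: 821 + 114 = 935
Selection 18: 935 + 114 = 1049

1730, 1844, 1958, 2072, 2186, 2300, 2414, 2528, 23, 137, 251, 365, 479, 593, 707, 821, 935, 1049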